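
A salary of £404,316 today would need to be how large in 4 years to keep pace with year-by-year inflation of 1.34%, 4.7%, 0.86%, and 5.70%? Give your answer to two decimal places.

£457,343.45

Cumulative price-level factor: 1.0134 × 1.047 × 1.0086 × 1.0570 ≈ 1.1311534717.
Multiplying £404,316 by the price-level factor gives the future nominal sum.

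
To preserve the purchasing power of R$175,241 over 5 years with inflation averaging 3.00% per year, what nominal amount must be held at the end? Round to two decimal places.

Cumulative price-level factor: (1+3.00%)^5 = 1.1592740743.
The nominal amount required is R$175,241 scaled up by that factor.

R$203,152.35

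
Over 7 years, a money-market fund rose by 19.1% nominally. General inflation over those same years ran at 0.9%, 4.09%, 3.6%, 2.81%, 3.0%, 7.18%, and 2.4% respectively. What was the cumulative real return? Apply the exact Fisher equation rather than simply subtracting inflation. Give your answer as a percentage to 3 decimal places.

-5.819%

Cumulative inflation factor: 1.009 × 1.0409 × 1.036 × 1.0281 × 1.030 × 1.0718 × 1.024 ≈ 1.26458.
Nominal growth factor: 1.19100. Real growth factor = 1.19100 / 1.26458 ≈ 0.94181.
Total real return ≈ -5.8185%.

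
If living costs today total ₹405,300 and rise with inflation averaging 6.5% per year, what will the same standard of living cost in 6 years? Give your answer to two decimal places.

Cumulative price-level factor: (1+6.5%)^6 ≈ 1.4591422965.
Multiplying ₹405,300 by the price-level factor gives the future nominal sum.

₹591,390.37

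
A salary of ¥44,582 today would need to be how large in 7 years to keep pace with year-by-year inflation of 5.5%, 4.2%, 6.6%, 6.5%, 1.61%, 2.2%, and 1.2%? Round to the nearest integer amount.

Cumulative price-level factor: 1.055 × 1.042 × 1.066 × 1.065 × 1.0161 × 1.022 × 1.012 ≈ 1.3115801967.
Multiplying ¥44,582 by the price-level factor gives the future nominal sum.

¥58,473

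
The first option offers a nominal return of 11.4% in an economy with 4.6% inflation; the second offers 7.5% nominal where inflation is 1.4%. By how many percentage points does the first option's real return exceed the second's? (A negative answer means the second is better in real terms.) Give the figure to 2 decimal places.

0.49

The first option real return: 1.114/1.046 − 1 = 6.501%.
The second real return: 1.075/1.014 − 1 = 6.016%.
Difference: 6.501 − 6.016 = 0.485 pp.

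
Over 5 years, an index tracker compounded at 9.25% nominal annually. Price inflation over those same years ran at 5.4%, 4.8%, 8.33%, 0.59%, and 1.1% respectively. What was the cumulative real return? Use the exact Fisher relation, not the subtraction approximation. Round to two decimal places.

27.89%

Cumulative inflation factor: 1.054 × 1.048 × 1.0833 × 1.0059 × 1.011 ≈ 1.21690.
Nominal growth factor: 1.55635. Real growth factor = 1.55635 / 1.21690 ≈ 1.27894.
Total real return ≈ 27.8941%.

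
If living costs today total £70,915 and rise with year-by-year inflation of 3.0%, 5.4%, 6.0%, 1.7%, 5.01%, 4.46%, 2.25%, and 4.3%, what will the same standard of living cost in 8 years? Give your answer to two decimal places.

£97,089.23

Cumulative price-level factor: 1.030 × 1.054 × 1.060 × 1.017 × 1.0501 × 1.0446 × 1.0225 × 1.043 ≈ 1.3690930280.
Multiplying £70,915 by the price-level factor gives the future nominal sum.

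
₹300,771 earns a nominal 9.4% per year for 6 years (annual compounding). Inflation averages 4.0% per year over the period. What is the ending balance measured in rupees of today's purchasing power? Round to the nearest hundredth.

Nominal value at maturity: ₹300,771 × (1 + 9.4%)^6 ≈ ₹515,632.04.
Price-level factor over 6 years: (1 + 4.0%)^6 ≈ 1.2653190185.
Dividing the nominal maturity value by the price-level factor gives the value in today's money.

₹407,511.49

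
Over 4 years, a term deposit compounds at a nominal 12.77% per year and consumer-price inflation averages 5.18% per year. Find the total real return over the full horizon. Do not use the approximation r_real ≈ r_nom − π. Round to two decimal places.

32.14%

The annual real rate is (1+12.77%)/(1+5.18%) − 1 = 7.2162%.
Compounded over 4 years: (1 + 0.072162)^4 − 1 ≈ 0.32142.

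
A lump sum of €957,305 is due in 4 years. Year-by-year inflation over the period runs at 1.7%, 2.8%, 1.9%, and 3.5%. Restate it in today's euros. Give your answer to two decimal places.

€868,203.89

Price-level factor over 4 years: 1.017 × 1.028 × 1.019 × 1.035 ≈ 1.1026269455.
Purchasing power today: €957,305 divided by that factor.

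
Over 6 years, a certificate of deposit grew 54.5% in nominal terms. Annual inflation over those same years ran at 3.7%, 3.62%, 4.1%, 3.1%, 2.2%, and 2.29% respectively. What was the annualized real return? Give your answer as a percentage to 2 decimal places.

Cumulative inflation factor: 1.037 × 1.0362 × 1.041 × 1.031 × 1.022 × 1.0229 ≈ 1.20563.
Nominal growth factor: 1.54500. Real growth factor = 1.54500 / 1.20563 ≈ 1.28148.
Annualized: 1.28148^(1/6) − 1 ≈ 0.04220.

4.22%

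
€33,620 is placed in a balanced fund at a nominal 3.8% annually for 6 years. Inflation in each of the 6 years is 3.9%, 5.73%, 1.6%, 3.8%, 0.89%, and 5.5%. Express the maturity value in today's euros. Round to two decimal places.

Nominal value at maturity: €33,620 × (1 + 3.8%)^6 ≈ €42,051.53.
Price-level factor over 6 years: 1.039 × 1.0573 × 1.016 × 1.038 × 1.0089 × 1.055 ≈ 1.2331202307.
The maturity value deflated by that factor is the answer in today's purchasing power.

€34,101.73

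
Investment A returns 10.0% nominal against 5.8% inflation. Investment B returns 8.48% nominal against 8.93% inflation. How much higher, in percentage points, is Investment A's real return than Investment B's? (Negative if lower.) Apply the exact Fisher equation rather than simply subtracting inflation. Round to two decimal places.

4.38

Investment A real return: 1.100/1.058 − 1 = 3.970%.
Investment B real return: 1.0848/1.0893 − 1 = -0.413%.
Difference: 3.970 − (-0.413) = 4.383 pp.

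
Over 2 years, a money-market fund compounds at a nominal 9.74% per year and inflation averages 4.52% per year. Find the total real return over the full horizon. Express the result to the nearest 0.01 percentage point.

10.24%

The annual real rate is (1+9.74%)/(1+4.52%) − 1 = 4.9943%.
Compounded over 2 years: (1 + 0.049943)^2 − 1 ≈ 0.10238.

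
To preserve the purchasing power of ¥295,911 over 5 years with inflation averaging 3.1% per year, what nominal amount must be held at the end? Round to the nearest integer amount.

¥344,710

Cumulative price-level factor: (1+3.1%)^5 ≈ 1.1649125562.
The nominal amount required is ¥295,911 scaled up by that factor.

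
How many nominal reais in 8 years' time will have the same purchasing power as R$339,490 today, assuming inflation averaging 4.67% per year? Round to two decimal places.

Cumulative price-level factor: (1+4.67%)^8 ≈ 1.4407140562.
Multiplying R$339,490 by the price-level factor gives the future nominal sum.

R$489,108.01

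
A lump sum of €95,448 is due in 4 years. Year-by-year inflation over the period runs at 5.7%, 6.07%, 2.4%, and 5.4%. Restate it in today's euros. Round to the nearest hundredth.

Price-level factor over 4 years: 1.057 × 1.0607 × 1.024 × 1.054 ≈ 1.2100633954.
Purchasing power today: €95,448 divided by that factor.

€78,878.51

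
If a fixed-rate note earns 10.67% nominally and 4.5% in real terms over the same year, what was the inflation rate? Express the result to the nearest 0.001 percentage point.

5.904%

From (1+r_nom) = (1+r_real)(1+π), we get 1+π = (1 + 10.67%)/(1 + 4.5%) = 1.1067/1.045 ≈ 1.05904.
So π ≈ 5.9043%.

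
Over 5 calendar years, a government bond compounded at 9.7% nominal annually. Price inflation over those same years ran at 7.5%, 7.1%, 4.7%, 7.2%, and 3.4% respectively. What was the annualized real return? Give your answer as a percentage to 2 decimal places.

Cumulative inflation factor: 1.075 × 1.071 × 1.047 × 1.072 × 1.034 ≈ 1.33616.
Nominal growth factor: 1.58867. Real growth factor = 1.58867 / 1.33616 ≈ 1.18898.
Annualized: 1.18898^(1/5) − 1 ≈ 0.03522.

3.52%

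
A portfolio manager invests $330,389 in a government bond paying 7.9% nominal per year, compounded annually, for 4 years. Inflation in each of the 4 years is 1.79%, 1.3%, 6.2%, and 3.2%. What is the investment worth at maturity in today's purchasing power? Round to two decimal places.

Nominal value at maturity: $330,389 × (1 + 7.9%)^4 ≈ $447,828.12.
Price-level factor over 4 years: 1.0179 × 1.013 × 1.062 × 1.032 ≈ 1.1301049411.
Dividing the nominal maturity value by the price-level factor gives the value in today's money.

$396,271.27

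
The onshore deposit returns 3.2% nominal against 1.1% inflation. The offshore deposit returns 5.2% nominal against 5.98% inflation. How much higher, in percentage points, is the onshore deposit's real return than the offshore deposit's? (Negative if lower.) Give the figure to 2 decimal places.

2.81

The onshore deposit real return: 1.032/1.011 − 1 = 2.077%.
The offshore deposit real return: 1.052/1.0598 − 1 = -0.736%.
Difference: 2.077 − (-0.736) = 2.813 pp.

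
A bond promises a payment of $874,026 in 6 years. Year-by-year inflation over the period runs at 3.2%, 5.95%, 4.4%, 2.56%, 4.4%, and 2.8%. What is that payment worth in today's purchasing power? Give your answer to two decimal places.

$695,619.21

Price-level factor over 6 years: 1.032 × 1.0595 × 1.044 × 1.0256 × 1.044 × 1.028 ≈ 1.2564719061.
Purchasing power today: $874,026 divided by that factor.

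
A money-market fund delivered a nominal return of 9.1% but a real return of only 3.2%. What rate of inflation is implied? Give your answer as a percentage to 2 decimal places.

5.72%

From (1+r_nom) = (1+r_real)(1+π), we get 1+π = (1 + 9.1%)/(1 + 3.2%) = 1.091/1.032 ≈ 1.05717.
So π ≈ 5.7171%.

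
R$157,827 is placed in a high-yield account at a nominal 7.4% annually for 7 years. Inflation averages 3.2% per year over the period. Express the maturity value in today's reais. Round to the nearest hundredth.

R$208,666.82

Nominal value at maturity: R$157,827 × (1 + 7.4%)^7 ≈ R$260,142.48.
Price-level factor over 7 years: (1 + 3.2%)^7 ≈ 1.2466882924.
Dividing the nominal maturity value by the price-level factor gives the value in today's money.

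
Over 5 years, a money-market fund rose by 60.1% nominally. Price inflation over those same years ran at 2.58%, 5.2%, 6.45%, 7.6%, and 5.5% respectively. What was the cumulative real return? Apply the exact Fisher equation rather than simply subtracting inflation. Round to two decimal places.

Cumulative inflation factor: 1.0258 × 1.052 × 1.0645 × 1.076 × 1.055 ≈ 1.30403.
Nominal growth factor: 1.60100. Real growth factor = 1.60100 / 1.30403 ≈ 1.22773.
Total real return ≈ 22.7729%.

22.77%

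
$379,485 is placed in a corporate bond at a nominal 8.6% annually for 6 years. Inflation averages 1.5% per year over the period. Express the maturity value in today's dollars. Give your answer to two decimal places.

Nominal value at maturity: $379,485 × (1 + 8.6%)^6 ≈ $622,549.04.
Price-level factor over 6 years: (1 + 1.5%)^6 ≈ 1.0934432639.
The maturity value deflated by that factor is the answer in today's purchasing power.

$569,347.36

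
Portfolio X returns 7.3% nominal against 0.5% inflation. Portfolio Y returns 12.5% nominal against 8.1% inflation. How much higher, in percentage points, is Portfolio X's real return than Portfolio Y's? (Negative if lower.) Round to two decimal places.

Portfolio X real return: 1.073/1.005 − 1 = 6.766%.
Portfolio Y real return: 1.125/1.081 − 1 = 4.070%.
Difference: 6.766 − 4.070 = 2.696 pp.

2.70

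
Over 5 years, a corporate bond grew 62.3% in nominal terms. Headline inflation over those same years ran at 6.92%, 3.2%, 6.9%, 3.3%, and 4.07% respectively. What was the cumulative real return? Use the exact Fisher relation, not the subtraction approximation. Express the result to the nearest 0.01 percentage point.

Cumulative inflation factor: 1.0692 × 1.032 × 1.069 × 1.033 × 1.0407 ≈ 1.26807.
Nominal growth factor: 1.62300. Real growth factor = 1.62300 / 1.26807 ≈ 1.27990.
Total real return ≈ 27.9901%.

27.99%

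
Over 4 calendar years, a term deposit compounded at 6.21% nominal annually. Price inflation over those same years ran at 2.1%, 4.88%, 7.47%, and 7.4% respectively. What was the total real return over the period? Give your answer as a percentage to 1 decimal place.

Cumulative inflation factor: 1.021 × 1.0488 × 1.0747 × 1.074 ≈ 1.23598.
Nominal growth factor: 1.27251. Real growth factor = 1.27251 / 1.23598 ≈ 1.02956.
Total real return ≈ 2.9560%.

3.0%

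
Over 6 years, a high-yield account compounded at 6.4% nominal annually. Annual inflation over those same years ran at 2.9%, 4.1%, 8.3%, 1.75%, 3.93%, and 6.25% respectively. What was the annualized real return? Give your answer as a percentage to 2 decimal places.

1.80%

Cumulative inflation factor: 1.029 × 1.041 × 1.083 × 1.0175 × 1.0393 × 1.0625 ≈ 1.30346.
Nominal growth factor: 1.45094. Real growth factor = 1.45094 / 1.30346 ≈ 1.11314.
Annualized: 1.11314^(1/6) − 1 ≈ 0.01803.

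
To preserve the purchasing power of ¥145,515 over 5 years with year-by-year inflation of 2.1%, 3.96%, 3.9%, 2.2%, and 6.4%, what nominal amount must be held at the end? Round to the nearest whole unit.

Cumulative price-level factor: 1.021 × 1.0396 × 1.039 × 1.022 × 1.064 ≈ 1.1992233726.
The nominal amount required is ¥145,515 scaled up by that factor.

¥174,505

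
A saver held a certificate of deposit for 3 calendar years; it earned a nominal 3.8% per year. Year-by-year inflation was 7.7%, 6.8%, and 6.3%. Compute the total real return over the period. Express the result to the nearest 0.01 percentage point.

-8.53%

Cumulative inflation factor: 1.077 × 1.068 × 1.063 ≈ 1.22270.
Nominal growth factor: 1.11839. Real growth factor = 1.11839 / 1.22270 ≈ 0.91469.
Total real return ≈ -8.5314%.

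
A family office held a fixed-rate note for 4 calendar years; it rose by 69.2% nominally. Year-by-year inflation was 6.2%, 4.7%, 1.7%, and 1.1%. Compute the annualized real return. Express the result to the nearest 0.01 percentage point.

10.30%

Cumulative inflation factor: 1.062 × 1.047 × 1.017 × 1.011 ≈ 1.14326.
Nominal growth factor: 1.69200. Real growth factor = 1.69200 / 1.14326 ≈ 1.47998.
Annualized: 1.47998^(1/4) − 1 ≈ 0.10297.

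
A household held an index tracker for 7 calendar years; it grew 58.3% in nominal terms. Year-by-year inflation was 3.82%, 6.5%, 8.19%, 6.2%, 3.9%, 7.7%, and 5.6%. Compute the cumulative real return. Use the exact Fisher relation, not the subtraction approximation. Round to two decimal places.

5.45%

Cumulative inflation factor: 1.0382 × 1.065 × 1.0819 × 1.062 × 1.039 × 1.077 × 1.056 ≈ 1.50120.
Nominal growth factor: 1.58300. Real growth factor = 1.58300 / 1.50120 ≈ 1.05449.
Total real return ≈ 5.4492%.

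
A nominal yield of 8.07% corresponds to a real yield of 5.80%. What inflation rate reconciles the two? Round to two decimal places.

2.15%

From (1+r_nom) = (1+r_real)(1+π), we get 1+π = (1 + 8.07%)/(1 + 5.80%) = 1.0807/1.0580 ≈ 1.02146.
So π ≈ 2.1456%.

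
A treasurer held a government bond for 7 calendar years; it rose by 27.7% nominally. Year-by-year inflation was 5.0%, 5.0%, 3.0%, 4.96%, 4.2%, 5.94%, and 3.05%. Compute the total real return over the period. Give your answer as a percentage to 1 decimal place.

-5.8%

Cumulative inflation factor: 1.050 × 1.050 × 1.030 × 1.0496 × 1.042 × 1.0594 × 1.0305 ≈ 1.35586.
Nominal growth factor: 1.27700. Real growth factor = 1.27700 / 1.35586 ≈ 0.94184.
Total real return ≈ -5.8163%.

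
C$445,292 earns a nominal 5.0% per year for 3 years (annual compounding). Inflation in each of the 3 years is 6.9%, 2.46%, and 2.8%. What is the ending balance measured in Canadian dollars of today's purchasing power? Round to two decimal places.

C$457,812.47

Nominal value at maturity: C$445,292 × (1 + 5.0%)^3 ≈ C$515,481.15.
Price-level factor over 3 years: 1.069 × 1.0246 × 1.028 = 1.1259657272.
The maturity value deflated by that factor is the answer in today's purchasing power.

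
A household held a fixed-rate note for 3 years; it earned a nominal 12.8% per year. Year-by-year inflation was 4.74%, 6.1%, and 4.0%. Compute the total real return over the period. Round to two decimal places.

Cumulative inflation factor: 1.0474 × 1.061 × 1.040 ≈ 1.15574.
Nominal growth factor: 1.43525. Real growth factor = 1.43525 / 1.15574 ≈ 1.24184.
Total real return ≈ 24.1841%.

24.18%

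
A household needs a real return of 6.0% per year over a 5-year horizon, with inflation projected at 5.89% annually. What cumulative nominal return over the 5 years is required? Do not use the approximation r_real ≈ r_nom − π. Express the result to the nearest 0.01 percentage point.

78.16%

Required annual nominal rate: (1+6.0%)(1+5.89%) − 1 = 12.2434%.
Cumulative over 5 years: (1 + 0.122434)^5 − 1 ≈ 0.78157.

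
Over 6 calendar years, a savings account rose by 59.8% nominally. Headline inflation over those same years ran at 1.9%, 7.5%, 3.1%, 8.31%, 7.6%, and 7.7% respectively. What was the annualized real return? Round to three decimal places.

Cumulative inflation factor: 1.019 × 1.075 × 1.031 × 1.0831 × 1.076 × 1.077 ≈ 1.41755.
Nominal growth factor: 1.59800. Real growth factor = 1.59800 / 1.41755 ≈ 1.12730.
Annualized: 1.12730^(1/6) − 1 ≈ 0.02017.

2.017%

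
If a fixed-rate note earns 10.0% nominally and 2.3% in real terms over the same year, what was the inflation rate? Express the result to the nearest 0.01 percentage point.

7.53%

From (1+r_nom) = (1+r_real)(1+π), we get 1+π = (1 + 10.0%)/(1 + 2.3%) = 1.100/1.023 ≈ 1.07527.
So π ≈ 7.5269%.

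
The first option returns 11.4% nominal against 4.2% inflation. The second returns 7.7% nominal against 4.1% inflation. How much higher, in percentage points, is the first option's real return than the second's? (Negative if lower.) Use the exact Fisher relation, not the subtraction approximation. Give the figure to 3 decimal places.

3.452

The first option real return: 1.114/1.042 − 1 = 6.9098%.
The second real return: 1.077/1.041 − 1 = 3.4582%.
Difference: 6.9098 − 3.4582 = 3.4516 pp.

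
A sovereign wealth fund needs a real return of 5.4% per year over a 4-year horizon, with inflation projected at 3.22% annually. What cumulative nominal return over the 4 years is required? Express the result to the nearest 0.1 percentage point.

40.1%

Required annual nominal rate: (1+5.4%)(1+3.22%) − 1 = 8.79388%.
Cumulative over 4 years: (1 + 0.0879388)^4 − 1 ≈ 0.40093.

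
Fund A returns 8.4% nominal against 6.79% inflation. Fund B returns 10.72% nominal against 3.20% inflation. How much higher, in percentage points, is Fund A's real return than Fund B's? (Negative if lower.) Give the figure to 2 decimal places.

Fund A real return: 1.084/1.0679 − 1 = 1.508%.
Fund B real return: 1.1072/1.0320 − 1 = 7.287%.
Difference: 1.508 − 7.287 = -5.779 pp.

-5.78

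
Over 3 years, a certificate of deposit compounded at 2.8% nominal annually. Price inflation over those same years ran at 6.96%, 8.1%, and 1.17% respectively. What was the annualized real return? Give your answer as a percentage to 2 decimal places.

Cumulative inflation factor: 1.0696 × 1.081 × 1.0117 ≈ 1.16977.
Nominal growth factor: 1.08637. Real growth factor = 1.08637 / 1.16977 ≈ 0.92871.
Annualized: 0.92871^(1/3) − 1 ≈ -0.02435.

-2.44%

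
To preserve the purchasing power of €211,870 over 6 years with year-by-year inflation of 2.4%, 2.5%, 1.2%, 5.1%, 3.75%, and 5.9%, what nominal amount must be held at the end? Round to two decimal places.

Cumulative price-level factor: 1.024 × 1.025 × 1.012 × 1.051 × 1.0375 × 1.059 ≈ 1.2265665480.
The nominal amount required is €211,870 scaled up by that factor.

€259,872.65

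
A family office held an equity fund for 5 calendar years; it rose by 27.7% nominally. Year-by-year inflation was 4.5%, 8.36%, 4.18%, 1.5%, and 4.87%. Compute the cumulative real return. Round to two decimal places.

Cumulative inflation factor: 1.045 × 1.0836 × 1.0418 × 1.015 × 1.0487 ≈ 1.25570.
Nominal growth factor: 1.27700. Real growth factor = 1.27700 / 1.25570 ≈ 1.01696.
Total real return ≈ 1.6960%.

1.70%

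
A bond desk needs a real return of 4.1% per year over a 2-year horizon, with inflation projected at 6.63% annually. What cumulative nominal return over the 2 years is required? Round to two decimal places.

Required annual nominal rate: (1+4.1%)(1+6.63%) − 1 = 11.00183%.
Cumulative over 2 years: (1 + 0.1100183)^2 − 1 ≈ 0.23214.

23.21%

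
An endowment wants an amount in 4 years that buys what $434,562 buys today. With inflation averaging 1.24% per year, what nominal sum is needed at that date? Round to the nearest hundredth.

Cumulative price-level factor: (1+1.24%)^4 ≈ 1.0505302101.
The nominal amount required is $434,562 scaled up by that factor.

$456,520.51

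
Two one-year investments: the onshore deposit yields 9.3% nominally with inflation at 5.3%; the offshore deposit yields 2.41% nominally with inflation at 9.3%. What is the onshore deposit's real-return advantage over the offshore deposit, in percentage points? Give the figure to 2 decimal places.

The onshore deposit real return: 1.093/1.053 − 1 = 3.799%.
The offshore deposit real return: 1.0241/1.093 − 1 = -6.304%.
Difference: 3.799 − (-6.304) = 10.103 pp.

10.10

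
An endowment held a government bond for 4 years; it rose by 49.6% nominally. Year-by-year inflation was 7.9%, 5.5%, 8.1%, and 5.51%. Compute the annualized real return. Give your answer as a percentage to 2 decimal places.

3.61%

Cumulative inflation factor: 1.079 × 1.055 × 1.081 × 1.0551 ≈ 1.29835.
Nominal growth factor: 1.49600. Real growth factor = 1.49600 / 1.29835 ≈ 1.15223.
Annualized: 1.15223^(1/4) − 1 ≈ 0.03606.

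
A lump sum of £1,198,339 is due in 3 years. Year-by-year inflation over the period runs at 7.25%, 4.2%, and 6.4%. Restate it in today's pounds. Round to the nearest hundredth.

£1,007,796.96

Price-level factor over 3 years: 1.0725 × 1.042 × 1.064 = 1.18906788.
Purchasing power today: £1,198,339 divided by that factor.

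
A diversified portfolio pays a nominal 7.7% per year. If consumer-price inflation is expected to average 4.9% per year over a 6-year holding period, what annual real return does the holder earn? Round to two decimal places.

2.67%

With constant rates the annual real return is the same each year: (1+7.7%)/(1+4.9%) − 1 = 0.02669.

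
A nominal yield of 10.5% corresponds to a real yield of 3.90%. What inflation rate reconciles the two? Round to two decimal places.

6.35%

From (1+r_nom) = (1+r_real)(1+π), we get 1+π = (1 + 10.5%)/(1 + 3.90%) = 1.105/1.0390 ≈ 1.06352.
So π ≈ 6.3523%.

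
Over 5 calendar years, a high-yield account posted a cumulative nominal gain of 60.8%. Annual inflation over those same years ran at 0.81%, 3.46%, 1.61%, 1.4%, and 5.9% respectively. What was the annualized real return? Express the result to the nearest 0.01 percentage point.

Cumulative inflation factor: 1.0081 × 1.0346 × 1.0161 × 1.014 × 1.059 ≈ 1.13801.
Nominal growth factor: 1.60800. Real growth factor = 1.60800 / 1.13801 ≈ 1.41299.
Annualized: 1.41299^(1/5) − 1 ≈ 0.07159.

7.16%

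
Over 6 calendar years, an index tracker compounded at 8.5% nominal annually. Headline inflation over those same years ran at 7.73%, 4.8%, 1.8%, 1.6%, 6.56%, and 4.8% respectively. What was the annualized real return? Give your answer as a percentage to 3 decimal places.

3.804%

Cumulative inflation factor: 1.0773 × 1.048 × 1.018 × 1.016 × 1.0656 × 1.048 ≈ 1.30405.
Nominal growth factor: 1.63147. Real growth factor = 1.63147 / 1.30405 ≈ 1.25108.
Annualized: 1.25108^(1/6) − 1 ≈ 0.03804.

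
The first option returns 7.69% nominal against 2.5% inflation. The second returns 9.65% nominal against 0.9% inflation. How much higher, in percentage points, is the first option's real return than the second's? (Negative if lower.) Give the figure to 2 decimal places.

The first option real return: 1.0769/1.025 − 1 = 5.063%.
The second real return: 1.0965/1.009 − 1 = 8.672%.
Difference: 5.063 − 8.672 = -3.609 pp.

-3.61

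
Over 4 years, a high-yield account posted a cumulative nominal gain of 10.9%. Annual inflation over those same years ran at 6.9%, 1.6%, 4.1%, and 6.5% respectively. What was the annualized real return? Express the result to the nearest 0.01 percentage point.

-2.04%

Cumulative inflation factor: 1.069 × 1.016 × 1.041 × 1.065 ≈ 1.20413.
Nominal growth factor: 1.10900. Real growth factor = 1.10900 / 1.20413 ≈ 0.92100.
Annualized: 0.92100^(1/4) − 1 ≈ -0.02036.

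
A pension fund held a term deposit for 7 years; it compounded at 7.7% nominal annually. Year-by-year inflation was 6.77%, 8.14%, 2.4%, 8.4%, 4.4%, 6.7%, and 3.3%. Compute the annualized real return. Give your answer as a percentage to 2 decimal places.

1.89%

Cumulative inflation factor: 1.0677 × 1.0814 × 1.024 × 1.084 × 1.044 × 1.067 × 1.033 ≈ 1.47479.
Nominal growth factor: 1.68078. Real growth factor = 1.68078 / 1.47479 ≈ 1.13967.
Annualized: 1.13967^(1/7) − 1 ≈ 0.01885.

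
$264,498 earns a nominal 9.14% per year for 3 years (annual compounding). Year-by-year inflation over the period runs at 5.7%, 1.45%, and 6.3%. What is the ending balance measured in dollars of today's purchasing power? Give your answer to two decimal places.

$301,657.37

Nominal value at maturity: $264,498 × (1 + 9.14%)^3 ≈ $343,854.13.
Price-level factor over 3 years: 1.057 × 1.0145 × 1.063 = 1.1398830695.
Dividing the nominal maturity value by the price-level factor gives the value in today's money.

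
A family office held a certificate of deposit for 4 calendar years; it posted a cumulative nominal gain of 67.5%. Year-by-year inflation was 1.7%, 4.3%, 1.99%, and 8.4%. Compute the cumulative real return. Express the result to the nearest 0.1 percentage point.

42.8%

Cumulative inflation factor: 1.017 × 1.043 × 1.0199 × 1.084 ≈ 1.17271.
Nominal growth factor: 1.67500. Real growth factor = 1.67500 / 1.17271 ≈ 1.42831.
Total real return ≈ 42.8311%.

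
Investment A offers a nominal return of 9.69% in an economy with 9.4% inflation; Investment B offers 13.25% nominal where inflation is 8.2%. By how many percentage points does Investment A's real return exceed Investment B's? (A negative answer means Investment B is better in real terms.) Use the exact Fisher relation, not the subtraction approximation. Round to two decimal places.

Investment A real return: 1.0969/1.094 − 1 = 0.265%.
Investment B real return: 1.1325/1.082 − 1 = 4.667%.
Difference: 0.265 − 4.667 = -4.402 pp.

-4.40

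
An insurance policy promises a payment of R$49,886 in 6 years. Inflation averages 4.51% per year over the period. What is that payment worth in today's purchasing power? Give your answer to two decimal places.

R$38,285.26

Price-level factor over 6 years: (1 + 4.51%)^6 ≈ 1.3030080129.
Purchasing power today: R$49,886 divided by that factor.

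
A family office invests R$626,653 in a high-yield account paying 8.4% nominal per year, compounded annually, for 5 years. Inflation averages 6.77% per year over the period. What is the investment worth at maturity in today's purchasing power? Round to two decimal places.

R$675,969.84

Nominal value at maturity: R$626,653 × (1 + 8.4%)^5 ≈ R$937,936.71.
Price-level factor over 5 years: (1 + 6.77%)^5 ≈ 1.3875422422.
The maturity value deflated by that factor is the answer in today's purchasing power.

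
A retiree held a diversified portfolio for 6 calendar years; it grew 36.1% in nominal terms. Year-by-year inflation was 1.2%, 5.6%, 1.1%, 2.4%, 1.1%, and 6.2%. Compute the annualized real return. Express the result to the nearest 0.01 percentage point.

Cumulative inflation factor: 1.012 × 1.056 × 1.011 × 1.024 × 1.011 × 1.062 ≈ 1.18788.
Nominal growth factor: 1.36100. Real growth factor = 1.36100 / 1.18788 ≈ 1.14574.
Annualized: 1.14574^(1/6) − 1 ≈ 0.02293.

2.29%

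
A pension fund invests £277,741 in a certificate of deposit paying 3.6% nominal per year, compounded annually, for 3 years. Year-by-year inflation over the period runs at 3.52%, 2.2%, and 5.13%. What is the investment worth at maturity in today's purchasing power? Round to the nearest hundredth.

£277,662.63

Nominal value at maturity: £277,741 × (1 + 3.6%)^3 ≈ £308,829.84.
Price-level factor over 3 years: 1.0352 × 1.022 × 1.0513 ≈ 1.1122484867.
The maturity value deflated by that factor is the answer in today's purchasing power.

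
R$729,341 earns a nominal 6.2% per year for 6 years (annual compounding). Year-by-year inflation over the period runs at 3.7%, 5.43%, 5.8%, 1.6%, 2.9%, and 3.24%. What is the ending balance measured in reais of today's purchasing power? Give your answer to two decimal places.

R$838,092.63

Nominal value at maturity: R$729,341 × (1 + 6.2%)^6 ≈ R$1,046,351.81.
Price-level factor over 6 years: 1.037 × 1.0543 × 1.058 × 1.016 × 1.029 × 1.0324 ≈ 1.2484918428.
The maturity value deflated by that factor is the answer in today's purchasing power.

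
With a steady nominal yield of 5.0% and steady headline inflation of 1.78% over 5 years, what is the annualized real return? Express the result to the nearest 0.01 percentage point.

3.16%

With constant rates the annual real return is the same each year: (1+5.0%)/(1+1.78%) − 1 = 0.03164.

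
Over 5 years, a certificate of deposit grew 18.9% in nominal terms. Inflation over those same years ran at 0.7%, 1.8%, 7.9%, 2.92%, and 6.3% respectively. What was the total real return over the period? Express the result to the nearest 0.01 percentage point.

-1.75%

Cumulative inflation factor: 1.007 × 1.018 × 1.079 × 1.0292 × 1.063 ≈ 1.21013.
Nominal growth factor: 1.18900. Real growth factor = 1.18900 / 1.21013 ≈ 0.98254.
Total real return ≈ -1.7460%.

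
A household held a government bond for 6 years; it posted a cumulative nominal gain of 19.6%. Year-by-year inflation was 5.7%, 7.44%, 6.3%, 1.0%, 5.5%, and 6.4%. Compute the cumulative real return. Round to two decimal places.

Cumulative inflation factor: 1.057 × 1.0744 × 1.063 × 1.010 × 1.055 × 1.064 ≈ 1.36864.
Nominal growth factor: 1.19600. Real growth factor = 1.19600 / 1.36864 ≈ 0.87386.
Total real return ≈ -12.6141%.

-12.61%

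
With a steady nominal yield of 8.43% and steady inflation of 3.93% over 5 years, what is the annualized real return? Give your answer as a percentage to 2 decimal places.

With constant rates the annual real return is the same each year: (1+8.43%)/(1+3.93%) − 1 = 0.04330.

4.33%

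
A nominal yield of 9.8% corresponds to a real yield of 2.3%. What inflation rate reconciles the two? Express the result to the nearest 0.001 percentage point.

From (1+r_nom) = (1+r_real)(1+π), we get 1+π = (1 + 9.8%)/(1 + 2.3%) = 1.098/1.023 ≈ 1.07331.
So π ≈ 7.3314%.

7.331%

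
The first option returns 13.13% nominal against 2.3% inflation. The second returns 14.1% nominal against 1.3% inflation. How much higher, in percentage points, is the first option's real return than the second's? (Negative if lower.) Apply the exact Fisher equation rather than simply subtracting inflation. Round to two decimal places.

-2.05

The first option real return: 1.1313/1.023 − 1 = 10.587%.
The second real return: 1.141/1.013 − 1 = 12.636%.
Difference: 10.587 − 12.636 = -2.049 pp.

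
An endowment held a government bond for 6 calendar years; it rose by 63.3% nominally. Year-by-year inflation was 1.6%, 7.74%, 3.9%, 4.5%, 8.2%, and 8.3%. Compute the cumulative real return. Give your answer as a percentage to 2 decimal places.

Cumulative inflation factor: 1.016 × 1.0774 × 1.039 × 1.045 × 1.082 × 1.083 ≈ 1.39270.
Nominal growth factor: 1.63300. Real growth factor = 1.63300 / 1.39270 ≈ 1.17254.
Total real return ≈ 17.2541%.

17.25%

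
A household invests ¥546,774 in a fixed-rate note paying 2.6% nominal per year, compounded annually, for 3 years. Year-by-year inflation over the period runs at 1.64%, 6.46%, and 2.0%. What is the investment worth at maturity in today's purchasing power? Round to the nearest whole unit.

¥535,055

Nominal value at maturity: ¥546,774 × (1 + 2.6%)^3 ≈ ¥590,541.
Price-level factor over 3 years: 1.0164 × 1.0646 × 1.020 = 1.1037006288.
Dividing the nominal maturity value by the price-level factor gives the value in today's money.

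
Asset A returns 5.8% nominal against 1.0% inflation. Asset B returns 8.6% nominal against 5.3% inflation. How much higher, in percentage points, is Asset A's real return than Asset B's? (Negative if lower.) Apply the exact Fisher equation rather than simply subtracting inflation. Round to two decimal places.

1.62

Asset A real return: 1.058/1.010 − 1 = 4.752%.
Asset B real return: 1.086/1.053 − 1 = 3.134%.
Difference: 4.752 − 3.134 = 1.618 pp.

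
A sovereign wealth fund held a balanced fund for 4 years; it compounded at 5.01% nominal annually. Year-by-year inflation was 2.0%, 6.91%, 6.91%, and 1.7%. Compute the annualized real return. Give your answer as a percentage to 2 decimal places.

Cumulative inflation factor: 1.020 × 1.0691 × 1.0691 × 1.017 ≈ 1.18565.
Nominal growth factor: 1.21597. Real growth factor = 1.21597 / 1.18565 ≈ 1.02557.
Annualized: 1.02557^(1/4) − 1 ≈ 0.00633.

0.63%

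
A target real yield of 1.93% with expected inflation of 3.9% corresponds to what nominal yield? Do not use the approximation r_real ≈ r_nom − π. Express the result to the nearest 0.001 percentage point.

By the Fisher equation, 1 + r_nom = (1 + 1.93%)(1 + 3.9%) = 1.0193 × 1.039 = 1.0590527.
So r_nom = 5.90527%.

5.905%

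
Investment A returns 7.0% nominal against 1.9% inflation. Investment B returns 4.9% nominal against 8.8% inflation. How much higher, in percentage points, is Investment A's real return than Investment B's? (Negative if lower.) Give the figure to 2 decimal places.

8.59

Investment A real return: 1.070/1.019 − 1 = 5.005%.
Investment B real return: 1.049/1.088 − 1 = -3.585%.
Difference: 5.005 − (-3.585) = 8.590 pp.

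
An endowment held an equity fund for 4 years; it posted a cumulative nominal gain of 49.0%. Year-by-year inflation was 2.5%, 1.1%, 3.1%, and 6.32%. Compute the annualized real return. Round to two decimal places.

7.02%

Cumulative inflation factor: 1.025 × 1.011 × 1.031 × 1.0632 ≈ 1.13592.
Nominal growth factor: 1.49000. Real growth factor = 1.49000 / 1.13592 ≈ 1.31171.
Annualized: 1.31171^(1/4) − 1 ≈ 0.07019.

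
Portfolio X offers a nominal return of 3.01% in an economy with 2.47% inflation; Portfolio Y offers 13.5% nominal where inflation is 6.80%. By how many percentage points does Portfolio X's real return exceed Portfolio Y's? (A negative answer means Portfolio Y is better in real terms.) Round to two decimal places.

-5.75

Portfolio X real return: 1.0301/1.0247 − 1 = 0.527%.
Portfolio Y real return: 1.135/1.0680 − 1 = 6.273%.
Difference: 0.527 − 6.273 = -5.746 pp.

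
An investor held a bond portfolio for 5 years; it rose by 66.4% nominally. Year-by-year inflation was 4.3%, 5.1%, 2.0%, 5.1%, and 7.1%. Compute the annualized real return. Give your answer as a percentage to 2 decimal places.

Cumulative inflation factor: 1.043 × 1.051 × 1.020 × 1.051 × 1.071 ≈ 1.25858.
Nominal growth factor: 1.66400. Real growth factor = 1.66400 / 1.25858 ≈ 1.32213.
Annualized: 1.32213^(1/5) − 1 ≈ 0.05744.

5.74%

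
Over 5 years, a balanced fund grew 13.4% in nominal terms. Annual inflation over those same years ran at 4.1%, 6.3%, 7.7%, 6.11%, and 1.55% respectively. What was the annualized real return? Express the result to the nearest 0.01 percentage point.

Cumulative inflation factor: 1.041 × 1.063 × 1.077 × 1.0611 × 1.0155 ≈ 1.28421.
Nominal growth factor: 1.13400. Real growth factor = 1.13400 / 1.28421 ≈ 0.88303.
Annualized: 0.88303^(1/5) − 1 ≈ -0.02457.

-2.46%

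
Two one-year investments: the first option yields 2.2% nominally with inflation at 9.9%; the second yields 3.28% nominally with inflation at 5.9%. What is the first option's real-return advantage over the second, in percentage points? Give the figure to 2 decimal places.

-4.53

The first option real return: 1.022/1.099 − 1 = -7.006%.
The second real return: 1.0328/1.059 − 1 = -2.474%.
Difference: -7.006 − (-2.474) = -4.532 pp.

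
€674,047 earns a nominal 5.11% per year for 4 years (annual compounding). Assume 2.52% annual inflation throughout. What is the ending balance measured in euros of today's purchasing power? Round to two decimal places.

Nominal value at maturity: €674,047 × (1 + 5.11%)^4 ≈ €822,747.03.
Price-level factor over 4 years: (1 + 2.52%)^4 ≈ 1.1046746553.
The maturity value deflated by that factor is the answer in today's purchasing power.

€744,786.74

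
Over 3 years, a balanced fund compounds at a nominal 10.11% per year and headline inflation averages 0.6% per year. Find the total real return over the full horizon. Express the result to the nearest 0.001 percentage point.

31.125%

The annual real rate is (1+10.11%)/(1+0.6%) − 1 = 9.4533%.
Compounded over 3 years: (1 + 0.094533)^3 − 1 ≈ 0.31125.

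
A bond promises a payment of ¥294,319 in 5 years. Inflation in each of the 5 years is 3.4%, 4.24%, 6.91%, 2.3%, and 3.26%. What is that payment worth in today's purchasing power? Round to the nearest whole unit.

¥241,789

Price-level factor over 5 years: 1.034 × 1.0424 × 1.0691 × 1.023 × 1.0326 ≈ 1.2172534817.
Purchasing power today: ¥294,319 divided by that factor.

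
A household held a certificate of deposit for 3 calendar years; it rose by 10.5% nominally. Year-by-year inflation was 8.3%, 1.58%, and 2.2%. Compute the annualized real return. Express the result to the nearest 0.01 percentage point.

-0.58%

Cumulative inflation factor: 1.083 × 1.0158 × 1.022 ≈ 1.12431.
Nominal growth factor: 1.10500. Real growth factor = 1.10500 / 1.12431 ≈ 0.98282.
Annualized: 0.98282^(1/3) − 1 ≈ -0.00576.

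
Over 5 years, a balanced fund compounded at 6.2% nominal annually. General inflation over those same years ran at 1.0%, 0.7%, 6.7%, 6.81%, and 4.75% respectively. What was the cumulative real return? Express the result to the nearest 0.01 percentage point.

Cumulative inflation factor: 1.010 × 1.007 × 1.067 × 1.0681 × 1.0475 ≈ 1.21417.
Nominal growth factor: 1.35090. Real growth factor = 1.35090 / 1.21417 ≈ 1.11261.
Total real return ≈ 11.2606%.

11.26%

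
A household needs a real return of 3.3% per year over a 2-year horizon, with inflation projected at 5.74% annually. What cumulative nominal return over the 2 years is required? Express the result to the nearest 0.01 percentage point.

Required annual nominal rate: (1+3.3%)(1+5.74%) − 1 = 9.22942%.
Cumulative over 2 years: (1 + 0.0922942)^2 − 1 ≈ 0.19311.

19.31%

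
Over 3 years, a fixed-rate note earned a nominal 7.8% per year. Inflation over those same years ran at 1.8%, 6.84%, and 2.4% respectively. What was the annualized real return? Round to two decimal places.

4.00%

Cumulative inflation factor: 1.018 × 1.0684 × 1.024 ≈ 1.11373.
Nominal growth factor: 1.25273. Real growth factor = 1.25273 / 1.11373 ≈ 1.12480.
Annualized: 1.12480^(1/3) − 1 ≈ 0.03998.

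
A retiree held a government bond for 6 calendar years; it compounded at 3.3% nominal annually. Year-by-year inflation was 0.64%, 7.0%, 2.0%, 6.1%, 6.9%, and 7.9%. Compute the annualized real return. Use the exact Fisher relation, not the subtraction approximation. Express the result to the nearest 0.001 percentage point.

-1.669%

Cumulative inflation factor: 1.0064 × 1.070 × 1.020 × 1.061 × 1.069 × 1.079 ≈ 1.34422.
Nominal growth factor: 1.21507. Real growth factor = 1.21507 / 1.34422 ≈ 0.90393.
Annualized: 0.90393^(1/6) − 1 ≈ -0.01669.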